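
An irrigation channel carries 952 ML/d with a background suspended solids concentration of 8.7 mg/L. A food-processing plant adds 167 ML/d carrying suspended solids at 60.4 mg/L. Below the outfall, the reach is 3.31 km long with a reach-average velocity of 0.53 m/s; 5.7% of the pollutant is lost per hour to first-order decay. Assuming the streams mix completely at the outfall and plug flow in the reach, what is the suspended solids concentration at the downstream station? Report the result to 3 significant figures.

14.8 mg/L

Conservation of mass: C = (952.0·8.700 + 167.0·60.40) / 1119 = 18370/1119 = 16.42 mg/L.
Travel time t = 3.31·1000 / 0.53 = 6245 s = 1.735 h.
5.7%/h lost → k = −ln(1 − 0.057) = 0.05869 h⁻¹.
First-order decay: C = 16.42·exp(−k·t) = 16.42·0.9032 = 14.83 mg/L.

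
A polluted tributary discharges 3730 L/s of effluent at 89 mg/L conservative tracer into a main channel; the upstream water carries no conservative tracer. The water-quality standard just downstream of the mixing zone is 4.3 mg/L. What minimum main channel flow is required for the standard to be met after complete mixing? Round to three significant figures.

73500 L/s

Set C_mix = 4.3: (Q·0 + 3730·89.00) / (Q + 3730) = 4.3
→ Q = 3730·(89.00 − 4.3)/(4.3 − 0) = 73470 L/s.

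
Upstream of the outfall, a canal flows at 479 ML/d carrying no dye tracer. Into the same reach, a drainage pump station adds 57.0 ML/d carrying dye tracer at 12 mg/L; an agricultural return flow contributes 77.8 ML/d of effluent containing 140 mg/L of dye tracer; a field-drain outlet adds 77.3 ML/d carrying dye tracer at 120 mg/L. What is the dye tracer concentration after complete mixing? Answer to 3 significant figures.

30.2 mg/L

Conservation of mass: C = (479.0·0 + 57.00·12.00 + 77.80·140.0 + 77.30·120.0) / 691.1 = 20850/691.1 = 30.17 mg/L.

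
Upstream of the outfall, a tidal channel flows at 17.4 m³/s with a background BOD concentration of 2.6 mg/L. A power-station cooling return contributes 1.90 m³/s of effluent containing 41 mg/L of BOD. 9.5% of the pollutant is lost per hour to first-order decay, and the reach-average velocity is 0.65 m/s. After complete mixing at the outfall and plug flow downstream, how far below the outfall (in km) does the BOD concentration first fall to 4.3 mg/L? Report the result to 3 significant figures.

9.25 km

Mixed concentration C = ΣQC/ΣQ = (17.40·2.600 + 1.900·41.00) / 19.30 = 123.1/19.30 = 6.380 mg/L.
9.5%/h lost → k = −ln(1 − 0.095) = 0.09982 h⁻¹.
Set 6.380·exp(−k·t) = 4.3 → t = ln(6.380/4.3)/k = 14230 s = 3.953 h.
Distance = v·t = 0.65·14230 = 9250 m = 9.250 km.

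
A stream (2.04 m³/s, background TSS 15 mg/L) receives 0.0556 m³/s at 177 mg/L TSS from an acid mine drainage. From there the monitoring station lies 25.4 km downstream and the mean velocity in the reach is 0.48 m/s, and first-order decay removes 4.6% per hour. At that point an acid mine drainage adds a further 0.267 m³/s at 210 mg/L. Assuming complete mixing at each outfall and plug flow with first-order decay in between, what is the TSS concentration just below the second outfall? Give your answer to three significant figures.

32.3 mg/L

Flow-weighted average: C = (2.040·15.00 + 0.05560·177.0) / 2.096 = 40.44/2.096 = 19.30 mg/L; combined flow 2.096 m³/s.
Travel time t = 25.4·1000 / 0.48 = 52920 s = 14.70 h.
4.6%/h lost → k = −ln(1 − 0.046) = 0.04709 h⁻¹.
After decay, C = 19.30 × e^(−kt) = 19.30 × 0.5005 = 9.658 mg/L.
At the second outfall, C = (2.096·9.658 + 0.2670·210.0) / (2.096 + 0.2670) = 32.30 mg/L.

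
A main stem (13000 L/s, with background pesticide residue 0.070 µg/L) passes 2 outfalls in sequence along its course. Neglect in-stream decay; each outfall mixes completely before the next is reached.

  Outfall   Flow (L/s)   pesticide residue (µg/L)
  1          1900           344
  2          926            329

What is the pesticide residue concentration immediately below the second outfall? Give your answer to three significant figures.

60.6 µg/L

Outfall 1: combined Q = 14900 L/s; C = (13000·0.07000 + 1900·344.0)/14900 = 43.93 µg/L.
Outfall 2: combined Q = 15830 L/s; C = (14900·43.93 + 926.0·329.0)/15830 = 60.61 µg/L.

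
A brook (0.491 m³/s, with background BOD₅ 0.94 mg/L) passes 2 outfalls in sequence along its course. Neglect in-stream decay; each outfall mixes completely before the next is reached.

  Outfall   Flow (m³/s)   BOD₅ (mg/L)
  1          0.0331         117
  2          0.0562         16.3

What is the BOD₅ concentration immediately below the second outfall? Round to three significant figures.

9.05 mg/L

Outfall 1: combined Q = 0.5241 m³/s; C = (0.4910·0.9400 + 0.03310·117.0)/0.5241 = 8.270 mg/L.
Outfall 2: combined Q = 0.5803 m³/s; C = (0.5241·8.270 + 0.05620·16.30)/0.5803 = 9.048 mg/L.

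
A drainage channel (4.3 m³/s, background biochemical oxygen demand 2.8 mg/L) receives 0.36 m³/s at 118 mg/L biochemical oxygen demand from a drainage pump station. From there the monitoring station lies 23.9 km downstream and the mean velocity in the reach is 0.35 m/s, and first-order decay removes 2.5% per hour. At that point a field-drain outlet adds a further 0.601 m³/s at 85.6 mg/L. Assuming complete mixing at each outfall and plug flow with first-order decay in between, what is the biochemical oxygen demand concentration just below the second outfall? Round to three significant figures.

Mass balance: C = (4.300·2.800 + 0.3600·118.0) / 4.660 = 54.52/4.660 = 11.70 mg/L; combined flow 4.660 m³/s.
Travel time t = 23.9·1000 / 0.35 = 68290 s = 18.97 h.
2.5%/h lost → k = −ln(1 − 0.025) = 0.02532 h⁻¹.
First-order decay: C = 11.70·exp(−k·t) = 11.70·0.6186 = 7.238 mg/L.
At the second outfall, C = (4.660·7.238 + 0.6010·85.60) / (4.660 + 0.6010) = 16.19 mg/L.

16.2 mg/L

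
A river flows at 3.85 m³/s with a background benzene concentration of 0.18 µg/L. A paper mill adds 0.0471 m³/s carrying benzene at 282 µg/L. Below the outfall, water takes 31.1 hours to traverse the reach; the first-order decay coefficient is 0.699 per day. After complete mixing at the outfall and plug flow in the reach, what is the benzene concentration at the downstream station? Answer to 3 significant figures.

1.45 µg/L

After mixing, C = (3.850·0.1800 + 0.04710·282.0) / 3.897 = 13.98/3.897 = 3.586 µg/L.
Applying C = C₀e^(−kt): 3.586 × 0.4042 = 1.450 µg/L.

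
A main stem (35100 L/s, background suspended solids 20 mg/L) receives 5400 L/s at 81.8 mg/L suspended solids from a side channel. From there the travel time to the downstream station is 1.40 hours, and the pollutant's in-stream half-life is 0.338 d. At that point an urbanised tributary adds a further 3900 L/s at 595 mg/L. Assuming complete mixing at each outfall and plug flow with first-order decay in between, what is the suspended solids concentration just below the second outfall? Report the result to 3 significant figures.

75.1 mg/L

After mixing, C = (35100·20.00 + 5400·81.80) / 40500 = 1144000/40500 = 28.24 mg/L; combined flow 40500 L/s.
Half-life 0.338 d → k = ln 2 / 0.338 = 2.051 d⁻¹.
First-order decay: C = 28.24·exp(−k·t) = 28.24·0.8873 = 25.06 mg/L.
At the second outfall, C = (40500·25.06 + 3900·595.0) / (40500 + 3900) = 75.12 mg/L.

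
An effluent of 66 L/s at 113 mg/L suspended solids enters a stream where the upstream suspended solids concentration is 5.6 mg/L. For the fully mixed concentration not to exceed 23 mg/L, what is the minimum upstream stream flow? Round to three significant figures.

Set C_mix = 23: (Q·5.600 + 66.00·113.0) / (Q + 66.00) = 23
→ Q = 66.00·(113.0 − 23)/(23 − 5.600) = 341.4 L/s.

341 L/s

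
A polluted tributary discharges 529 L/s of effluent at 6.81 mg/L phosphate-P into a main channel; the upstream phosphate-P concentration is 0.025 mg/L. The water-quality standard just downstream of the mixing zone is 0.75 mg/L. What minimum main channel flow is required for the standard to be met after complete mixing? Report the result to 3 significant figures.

4420 L/s

Set C_mix = 0.75: (Q·0.02500 + 529.0·6.810) / (Q + 529.0) = 0.75
→ Q = 529.0·(6.810 − 0.75)/(0.75 − 0.02500) = 4422 L/s.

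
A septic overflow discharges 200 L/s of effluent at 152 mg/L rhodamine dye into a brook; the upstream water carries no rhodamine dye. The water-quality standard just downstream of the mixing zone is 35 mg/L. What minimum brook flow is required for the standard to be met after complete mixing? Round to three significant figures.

Set C_mix = 35: (Q·0 + 200.0·152.0) / (Q + 200.0) = 35
→ Q = 200.0·(152.0 − 35)/(35 − 0) = 668.6 L/s.

669 L/s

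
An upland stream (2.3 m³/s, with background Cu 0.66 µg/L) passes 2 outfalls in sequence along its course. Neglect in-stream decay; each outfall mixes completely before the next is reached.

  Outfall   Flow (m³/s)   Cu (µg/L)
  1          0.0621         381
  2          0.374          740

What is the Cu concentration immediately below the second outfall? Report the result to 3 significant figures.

Below outfall 1: Q → 2.362 m³/s, C = (2.300·0.6600 + 0.06210·381.0)/2.362 = 10.66 µg/L.
Below outfall 2: Q → 2.736 m³/s, C = (2.362·10.66 + 0.3740·740.0)/2.736 = 110.4 µg/L.

110 µg/L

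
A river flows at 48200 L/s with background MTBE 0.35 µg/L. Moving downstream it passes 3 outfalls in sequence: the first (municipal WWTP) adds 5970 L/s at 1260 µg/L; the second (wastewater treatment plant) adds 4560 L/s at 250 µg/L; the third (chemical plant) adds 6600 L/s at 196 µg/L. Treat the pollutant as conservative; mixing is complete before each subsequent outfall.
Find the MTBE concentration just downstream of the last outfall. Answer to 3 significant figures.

153 µg/L

After outfall 1: Q = 48200 + 5970 = 54170 L/s; C = (48200·0.3500 + 5970·1260)/54170 = 139.2 µg/L.
After outfall 2: Q = 54170 + 4560 = 58730 L/s; C = (54170·139.2 + 4560·250.0)/58730 = 147.8 µg/L.
After outfall 3: Q = 58730 + 6600 = 65330 L/s; C = (58730·147.8 + 6600·196.0)/65330 = 152.7 µg/L.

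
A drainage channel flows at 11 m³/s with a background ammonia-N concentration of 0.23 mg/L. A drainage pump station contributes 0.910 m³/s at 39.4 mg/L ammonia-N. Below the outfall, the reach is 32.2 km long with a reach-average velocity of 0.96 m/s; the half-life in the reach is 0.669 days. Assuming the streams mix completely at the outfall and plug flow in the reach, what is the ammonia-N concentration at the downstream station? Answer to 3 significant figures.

2.16 mg/L

Flow-weighted average: C = (11.00·0.2300 + 0.9100·39.40) / 11.91 = 38.38/11.91 = 3.223 mg/L.
Travel time t = 32.2·1000 / 0.96 = 33540 s = 9.317 h.
Half-life 0.669 d → k = ln 2 / 0.669 = 1.036 d⁻¹.
After decay, C = 3.223 × e^(−kt) = 3.223 × 0.6688 = 2.156 mg/L.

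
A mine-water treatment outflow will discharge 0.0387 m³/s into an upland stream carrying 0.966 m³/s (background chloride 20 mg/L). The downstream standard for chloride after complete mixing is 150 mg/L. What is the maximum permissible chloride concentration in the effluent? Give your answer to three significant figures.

3390 mg/L

At the limit, (Qr·Cr + Qe·Cₑ)/(Qr + Qe) = 150:
Cₑ = (1.005·150 − 0.9660·20.00) / 0.03870 = 3395 mg/L.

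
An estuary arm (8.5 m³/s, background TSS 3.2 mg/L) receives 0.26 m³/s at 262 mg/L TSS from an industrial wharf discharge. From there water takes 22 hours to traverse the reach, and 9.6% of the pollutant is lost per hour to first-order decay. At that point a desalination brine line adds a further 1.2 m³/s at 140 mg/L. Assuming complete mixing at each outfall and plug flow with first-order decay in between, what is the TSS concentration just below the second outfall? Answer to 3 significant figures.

17.9 mg/L

After mixing, C = (8.500·3.200 + 0.2600·262.0) / 8.760 = 95.32/8.760 = 10.88 mg/L; combined flow 8.760 m³/s.
9.6%/h lost → k = −ln(1 − 0.096) = 0.1009 h⁻¹.
Decay over the reach: 10.88·exp(−kt) = 10.88·0.1086 = 1.181 mg/L.
Second outfall: C = (8.760·1.181 + 1.200·140.0)/9.960 = 17.91 mg/L.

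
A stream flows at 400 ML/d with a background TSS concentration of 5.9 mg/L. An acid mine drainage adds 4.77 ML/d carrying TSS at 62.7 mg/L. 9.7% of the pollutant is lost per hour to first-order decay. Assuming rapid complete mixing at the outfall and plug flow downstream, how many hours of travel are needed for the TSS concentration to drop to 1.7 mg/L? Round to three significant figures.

13.2 h

Mass balance: C = (400.0·5.900 + 4.770·62.70) / 404.8 = 2659/404.8 = 6.569 mg/L.
9.7%/h lost → k = −ln(1 − 0.097) = 0.1020 h⁻¹.
6.569·exp(−k·t) = 1.7 → t = ln(6.569/1.7)/k = 47690 s = 13.25 h.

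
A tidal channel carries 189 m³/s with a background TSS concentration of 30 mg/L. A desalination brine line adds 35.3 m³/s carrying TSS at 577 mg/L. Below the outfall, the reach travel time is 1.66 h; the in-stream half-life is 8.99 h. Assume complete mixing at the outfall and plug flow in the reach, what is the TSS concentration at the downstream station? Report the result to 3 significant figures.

102 mg/L

Flow-weighted average: C = (189.0·30.00 + 35.30·577.0) / 224.3 = 26040/224.3 = 116.1 mg/L.
Half-life 8.99 h → k = ln 2 / 8.99 = 0.07710 h⁻¹ = 1.850 d⁻¹.
After decay, C = 116.1 × e^(−kt) = 116.1 × 0.8799 = 102.1 mg/L.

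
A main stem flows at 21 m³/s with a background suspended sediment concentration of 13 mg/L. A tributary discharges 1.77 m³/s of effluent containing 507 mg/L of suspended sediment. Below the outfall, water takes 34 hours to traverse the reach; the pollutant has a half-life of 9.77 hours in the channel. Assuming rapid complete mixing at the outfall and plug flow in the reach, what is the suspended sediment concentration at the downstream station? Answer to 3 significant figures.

Mass balance: C = (21.00·13.00 + 1.770·507.0) / 22.77 = 1170/22.77 = 51.40 mg/L.
Half-life 9.77 h → k = ln 2 / 9.77 = 0.07095 h⁻¹ = 1.703 d⁻¹.
Decay over the reach: 51.40·exp(−kt) = 51.40·0.08962 = 4.606 mg/L.

4.61 mg/L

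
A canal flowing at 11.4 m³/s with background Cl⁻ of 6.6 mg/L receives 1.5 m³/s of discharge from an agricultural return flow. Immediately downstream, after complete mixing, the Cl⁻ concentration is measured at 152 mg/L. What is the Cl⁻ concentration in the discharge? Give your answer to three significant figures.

Mass balance: 11.40·6.600 + 1.500·Cₑ = 12.90·152.0
→ Cₑ = (12.90·152.0 − 11.40·6.600) / 1.500 = 1257 mg/L.

1260 mg/L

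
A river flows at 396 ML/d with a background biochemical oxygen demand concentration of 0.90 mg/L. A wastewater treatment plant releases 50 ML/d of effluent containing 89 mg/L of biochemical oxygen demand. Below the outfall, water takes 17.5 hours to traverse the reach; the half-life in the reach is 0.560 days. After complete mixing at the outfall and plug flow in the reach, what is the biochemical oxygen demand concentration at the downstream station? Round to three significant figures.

Mass balance: C = (396.0·0.9000 + 50.00·89.00) / 446.0 = 4806/446.0 = 10.78 mg/L.
Half-life 0.560 d → k = ln 2 / 0.560 = 1.238 d⁻¹.
First-order decay: C = 10.78·exp(−k·t) = 10.78·0.4055 = 4.370 mg/L.

4.37 mg/L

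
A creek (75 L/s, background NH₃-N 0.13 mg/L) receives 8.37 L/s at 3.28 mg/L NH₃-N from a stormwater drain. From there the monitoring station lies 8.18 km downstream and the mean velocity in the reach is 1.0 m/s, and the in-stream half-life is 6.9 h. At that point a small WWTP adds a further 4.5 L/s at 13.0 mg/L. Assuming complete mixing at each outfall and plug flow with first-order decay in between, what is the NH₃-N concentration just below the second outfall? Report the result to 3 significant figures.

Conservation of mass: C = (75.00·0.1300 + 8.370·3.280) / 83.37 = 37.20/83.37 = 0.4462 mg/L; combined flow 83.37 L/s.
Travel time t = 8.18·1000 / 1.0 = 8180 s = 2.272 h.
Half-life 6.9 h → k = ln 2 / 6.9 = 0.1005 h⁻¹ = 2.411 d⁻¹.
Applying C = C₀e^(−kt): 0.4462 × 0.7959 = 0.3552 mg/L.
At the second outfall, C = (83.37·0.3552 + 4.500·13.00) / (83.37 + 4.500) = 1.003 mg/L.

1.00 mg/L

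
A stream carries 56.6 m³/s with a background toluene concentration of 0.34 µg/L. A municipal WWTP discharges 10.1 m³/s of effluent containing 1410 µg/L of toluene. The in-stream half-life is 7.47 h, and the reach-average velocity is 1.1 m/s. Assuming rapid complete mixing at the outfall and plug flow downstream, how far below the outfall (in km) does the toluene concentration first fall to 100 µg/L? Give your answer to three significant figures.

Mass balance: C = (56.60·0.3400 + 10.10·1410) / 66.70 = 14260/66.70 = 213.8 µg/L.
Half-life 7.47 h → k = ln 2 / 7.47 = 0.09279 h⁻¹ = 2.227 d⁻¹.
Set 213.8·exp(−k·t) = 100 → t = ln(213.8/100)/k = 29480 s = 8.189 h.
Distance = v·t = 1.1·29480 = 32430 m = 32.43 km.

32.4 km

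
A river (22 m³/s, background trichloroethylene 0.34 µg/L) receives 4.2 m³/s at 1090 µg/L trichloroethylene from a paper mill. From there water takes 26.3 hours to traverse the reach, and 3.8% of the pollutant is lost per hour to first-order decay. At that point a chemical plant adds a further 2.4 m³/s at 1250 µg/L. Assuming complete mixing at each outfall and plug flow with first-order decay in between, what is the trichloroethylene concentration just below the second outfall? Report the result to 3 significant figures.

After mixing, C = (22.00·0.3400 + 4.200·1090) / 26.20 = 4585/26.20 = 175.0 µg/L; combined flow 26.20 m³/s.
3.8%/h lost → k = −ln(1 − 0.038) = 0.03874 h⁻¹.
After decay, C = 175.0 × e^(−kt) = 175.0 × 0.3610 = 63.18 µg/L.
Second outfall: C = (26.20·63.18 + 2.400·1250)/28.60 = 162.8 µg/L.

163 µg/L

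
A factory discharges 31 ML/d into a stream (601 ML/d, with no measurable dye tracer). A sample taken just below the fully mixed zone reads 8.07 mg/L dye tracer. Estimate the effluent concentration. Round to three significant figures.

165 mg/L

Mass balance: 601.0·0 + 31.00·Cₑ = 632.0·8.070
→ Cₑ = (632.0·8.070 − 601.0·0) / 31.00 = 164.5 mg/L.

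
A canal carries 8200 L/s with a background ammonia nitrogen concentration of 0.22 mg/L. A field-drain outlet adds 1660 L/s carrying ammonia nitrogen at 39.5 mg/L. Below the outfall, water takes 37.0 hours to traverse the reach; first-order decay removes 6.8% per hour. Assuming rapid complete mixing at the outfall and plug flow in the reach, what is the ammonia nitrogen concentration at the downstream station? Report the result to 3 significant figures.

Mixed concentration C = ΣQC/ΣQ = (8200·0.2200 + 1660·39.50) / 9860 = 67370/9860 = 6.833 mg/L.
6.8%/h lost → k = −ln(1 − 0.068) = 0.07042 h⁻¹.
Decay over the reach: 6.833·exp(−kt) = 6.833·0.07386 = 0.5047 mg/L.

0.505 mg/L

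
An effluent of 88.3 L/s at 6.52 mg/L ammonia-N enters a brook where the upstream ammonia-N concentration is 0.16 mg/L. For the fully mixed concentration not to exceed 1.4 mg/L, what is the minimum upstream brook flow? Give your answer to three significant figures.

365 L/s

Set C_mix = 1.4: (Q·0.1600 + 88.30·6.520) / (Q + 88.30) = 1.4
→ Q = 88.30·(6.520 − 1.4)/(1.4 − 0.1600) = 364.6 L/s.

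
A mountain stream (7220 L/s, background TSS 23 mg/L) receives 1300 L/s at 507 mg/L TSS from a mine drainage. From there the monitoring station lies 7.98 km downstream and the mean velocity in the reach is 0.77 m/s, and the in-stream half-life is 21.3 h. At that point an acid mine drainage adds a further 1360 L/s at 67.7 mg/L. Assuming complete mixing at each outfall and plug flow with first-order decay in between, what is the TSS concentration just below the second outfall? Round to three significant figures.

85.4 mg/L

Mixed concentration C = ΣQC/ΣQ = (7220·23.00 + 1300·507.0) / 8520 = 825200/8520 = 96.85 mg/L; combined flow 8520 L/s.
Travel time t = 7.98·1000 / 0.77 = 10360 s = 2.879 h.
Half-life 21.3 h → k = ln 2 / 21.3 = 0.03254 h⁻¹ = 0.7810 d⁻¹.
After decay, C = 96.85 × e^(−kt) = 96.85 × 0.9106 = 88.19 mg/L.
At the second outfall, C = (8520·88.19 + 1360·67.70) / (8520 + 1360) = 85.37 mg/L.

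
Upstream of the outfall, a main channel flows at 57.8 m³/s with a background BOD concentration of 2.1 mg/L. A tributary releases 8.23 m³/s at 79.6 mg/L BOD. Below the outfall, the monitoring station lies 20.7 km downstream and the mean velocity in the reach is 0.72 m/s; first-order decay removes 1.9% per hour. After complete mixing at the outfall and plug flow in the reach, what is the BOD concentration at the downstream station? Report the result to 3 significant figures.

10.1 mg/L

Mixed concentration C = ΣQC/ΣQ = (57.80·2.100 + 8.230·79.60) / 66.03 = 776.5/66.03 = 11.76 mg/L.
Travel time t = 20.7·1000 / 0.72 = 28750 s = 7.986 h.
1.9%/h lost → k = −ln(1 − 0.019) = 0.01918 h⁻¹.
First-order decay: C = 11.76·exp(−k·t) = 11.76·0.8580 = 10.09 mg/L.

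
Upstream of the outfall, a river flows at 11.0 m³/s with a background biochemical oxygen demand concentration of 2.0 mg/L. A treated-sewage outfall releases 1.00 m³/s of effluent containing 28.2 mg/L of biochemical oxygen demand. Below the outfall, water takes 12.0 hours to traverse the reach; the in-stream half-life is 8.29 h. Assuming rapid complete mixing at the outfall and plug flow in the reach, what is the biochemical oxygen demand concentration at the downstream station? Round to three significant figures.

1.53 mg/L

After mixing, C = (11.00·2.000 + 1.000·28.20) / 12.00 = 50.20/12.00 = 4.183 mg/L.
Half-life 8.29 h → k = ln 2 / 8.29 = 0.08361 h⁻¹ = 2.007 d⁻¹.
Decay over the reach: 4.183·exp(−kt) = 4.183·0.3666 = 1.534 mg/L.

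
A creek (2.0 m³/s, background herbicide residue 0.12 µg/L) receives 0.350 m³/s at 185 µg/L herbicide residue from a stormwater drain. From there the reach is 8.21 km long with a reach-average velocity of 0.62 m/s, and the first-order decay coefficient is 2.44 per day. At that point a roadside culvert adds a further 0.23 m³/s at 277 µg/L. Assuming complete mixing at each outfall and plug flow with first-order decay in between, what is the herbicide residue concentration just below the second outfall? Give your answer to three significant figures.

42.0 µg/L

Mixed concentration C = ΣQC/ΣQ = (2.000·0.1200 + 0.3500·185.0) / 2.350 = 64.99/2.350 = 27.66 µg/L; combined flow 2.350 m³/s.
Travel time t = 8.21·1000 / 0.62 = 13240 s = 3.678 h.
Decay over the reach: 27.66·exp(−kt) = 27.66·0.6880 = 19.03 µg/L.
Second outfall: C = (2.350·19.03 + 0.2300·277.0)/2.580 = 42.02 µg/L.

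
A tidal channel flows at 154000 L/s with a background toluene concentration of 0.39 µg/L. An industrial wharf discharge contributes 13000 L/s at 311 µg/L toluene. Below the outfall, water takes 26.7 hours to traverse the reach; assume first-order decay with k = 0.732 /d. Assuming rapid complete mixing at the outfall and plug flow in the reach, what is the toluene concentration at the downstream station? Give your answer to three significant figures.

Mixed concentration C = ΣQC/ΣQ = (154000·0.3900 + 13000·311.0) / 167000 = 4103000/167000 = 24.57 µg/L.
Applying C = C₀e^(−kt): 24.57 × 0.4429 = 10.88 µg/L.

10.9 µg/L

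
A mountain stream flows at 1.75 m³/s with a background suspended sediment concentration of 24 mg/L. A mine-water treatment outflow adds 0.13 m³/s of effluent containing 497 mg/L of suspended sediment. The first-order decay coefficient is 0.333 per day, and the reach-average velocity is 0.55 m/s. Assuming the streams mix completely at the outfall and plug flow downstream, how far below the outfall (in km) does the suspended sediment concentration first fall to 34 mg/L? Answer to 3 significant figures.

73.0 km

Mixed concentration C = ΣQC/ΣQ = (1.750·24.00 + 0.1300·497.0) / 1.880 = 106.6/1.880 = 56.71 mg/L.
Set 56.71·exp(−k·t) = 34 → t = ln(56.71/34)/k = 132700 s = 36.87 h.
Distance = v·t = 0.55·132700 = 73000 m = 73.00 km.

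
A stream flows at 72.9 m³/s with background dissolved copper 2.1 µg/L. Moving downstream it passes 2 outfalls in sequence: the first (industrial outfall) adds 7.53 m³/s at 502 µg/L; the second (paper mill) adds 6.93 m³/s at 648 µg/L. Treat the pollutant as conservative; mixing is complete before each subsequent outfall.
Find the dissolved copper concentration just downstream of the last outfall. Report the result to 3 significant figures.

After outfall 1: Q = 72.90 + 7.530 = 80.43 m³/s; C = (72.90·2.100 + 7.530·502.0)/80.43 = 48.90 µg/L.
After outfall 2: Q = 80.43 + 6.930 = 87.36 m³/s; C = (80.43·48.90 + 6.930·648.0)/87.36 = 96.43 µg/L.

96.4 µg/L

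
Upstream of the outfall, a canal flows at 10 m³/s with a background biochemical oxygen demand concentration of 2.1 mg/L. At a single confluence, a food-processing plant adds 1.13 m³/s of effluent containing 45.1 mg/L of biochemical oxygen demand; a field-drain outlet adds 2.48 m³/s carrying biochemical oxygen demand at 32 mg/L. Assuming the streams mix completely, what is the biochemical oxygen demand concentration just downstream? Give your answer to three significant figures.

Mass balance: C = (10.00·2.100 + 1.130·45.10 + 2.480·32.00) / 13.61 = 151.3/13.61 = 11.12 mg/L.

11.1 mg/L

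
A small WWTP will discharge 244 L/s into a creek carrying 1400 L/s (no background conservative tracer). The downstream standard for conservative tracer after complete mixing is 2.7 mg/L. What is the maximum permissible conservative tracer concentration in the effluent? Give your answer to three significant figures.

18.2 mg/L

At the limit, (Qr·Cr + Qe·Cₑ)/(Qr + Qe) = 2.7:
Cₑ = (1644·2.7 − 1400·0) / 244.0 = 18.19 mg/L.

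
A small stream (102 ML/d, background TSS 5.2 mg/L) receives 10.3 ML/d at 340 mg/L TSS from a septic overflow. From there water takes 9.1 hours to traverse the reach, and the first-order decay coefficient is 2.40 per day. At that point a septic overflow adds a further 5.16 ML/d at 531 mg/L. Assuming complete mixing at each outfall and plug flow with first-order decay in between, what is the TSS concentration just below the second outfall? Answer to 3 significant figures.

Mass balance: C = (102.0·5.200 + 10.30·340.0) / 112.3 = 4032/112.3 = 35.91 mg/L; combined flow 112.3 ML/d.
After decay, C = 35.91 × e^(−kt) = 35.91 × 0.4025 = 14.45 mg/L.
Second outfall: C = (112.3·14.45 + 5.160·531.0)/117.5 = 37.15 mg/L.

37.1 mg/L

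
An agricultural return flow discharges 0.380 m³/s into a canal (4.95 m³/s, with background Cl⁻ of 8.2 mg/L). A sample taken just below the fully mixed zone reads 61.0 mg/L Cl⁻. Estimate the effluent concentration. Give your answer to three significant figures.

Mass balance: 4.950·8.200 + 0.3800·Cₑ = 5.330·61.00
→ Cₑ = (5.330·61.00 − 4.950·8.200) / 0.3800 = 748.8 mg/L.

749 mg/L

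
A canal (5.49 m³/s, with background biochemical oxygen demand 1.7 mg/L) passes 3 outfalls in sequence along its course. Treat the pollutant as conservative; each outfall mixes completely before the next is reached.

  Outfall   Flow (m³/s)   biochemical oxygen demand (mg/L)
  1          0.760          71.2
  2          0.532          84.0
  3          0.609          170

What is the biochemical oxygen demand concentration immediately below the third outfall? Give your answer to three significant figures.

28.6 mg/L

Outfall 1: combined Q = 6.250 m³/s; C = (5.490·1.700 + 0.7600·71.20)/6.250 = 10.15 mg/L.
Outfall 2: combined Q = 6.782 m³/s; C = (6.250·10.15 + 0.5320·84.00)/6.782 = 15.94 mg/L.
Outfall 3: combined Q = 7.391 m³/s; C = (6.782·15.94 + 0.6090·170.0)/7.391 = 28.64 mg/L.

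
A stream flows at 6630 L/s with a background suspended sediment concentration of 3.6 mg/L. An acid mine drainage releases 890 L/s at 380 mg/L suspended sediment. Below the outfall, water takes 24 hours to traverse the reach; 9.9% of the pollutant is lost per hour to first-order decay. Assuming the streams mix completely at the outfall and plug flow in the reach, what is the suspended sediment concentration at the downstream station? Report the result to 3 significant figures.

Conservation of mass: C = (6630·3.600 + 890.0·380.0) / 7520 = 362100/7520 = 48.15 mg/L.
9.9%/h lost → k = −ln(1 − 0.099) = 0.1043 h⁻¹.
After decay, C = 48.15 × e^(−kt) = 48.15 × 0.08192 = 3.944 mg/L.

3.94 mg/L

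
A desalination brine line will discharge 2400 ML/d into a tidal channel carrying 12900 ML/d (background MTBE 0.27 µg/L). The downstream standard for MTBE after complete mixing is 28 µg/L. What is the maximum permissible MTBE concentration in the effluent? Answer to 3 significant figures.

At the limit, (Qr·Cr + Qe·Cₑ)/(Qr + Qe) = 28:
Cₑ = (15300·28 − 12900·0.2700) / 2400 = 177.0 µg/L.

177 µg/L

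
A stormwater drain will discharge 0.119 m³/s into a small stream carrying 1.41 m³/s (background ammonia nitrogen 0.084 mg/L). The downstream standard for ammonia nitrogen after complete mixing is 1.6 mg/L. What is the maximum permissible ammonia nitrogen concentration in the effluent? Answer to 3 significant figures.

19.6 mg/L

At the limit, (Qr·Cr + Qe·Cₑ)/(Qr + Qe) = 1.6:
Cₑ = (1.529·1.6 − 1.410·0.08400) / 0.1190 = 19.56 mg/L.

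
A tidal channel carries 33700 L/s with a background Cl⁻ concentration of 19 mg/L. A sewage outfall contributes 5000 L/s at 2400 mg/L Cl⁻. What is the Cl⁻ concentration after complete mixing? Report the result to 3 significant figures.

Flow-weighted average: C = (33700·19.00 + 5000·2400) / 38700 = 12640000/38700 = 326.6 mg/L.

327 mg/L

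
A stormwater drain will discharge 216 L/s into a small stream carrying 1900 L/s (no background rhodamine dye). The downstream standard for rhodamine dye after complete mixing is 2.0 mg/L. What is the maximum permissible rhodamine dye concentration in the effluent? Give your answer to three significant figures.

At the limit, (Qr·Cr + Qe·Cₑ)/(Qr + Qe) = 2.0:
Cₑ = (2116·2.0 − 1900·0) / 216.0 = 19.59 mg/L.

19.6 mg/L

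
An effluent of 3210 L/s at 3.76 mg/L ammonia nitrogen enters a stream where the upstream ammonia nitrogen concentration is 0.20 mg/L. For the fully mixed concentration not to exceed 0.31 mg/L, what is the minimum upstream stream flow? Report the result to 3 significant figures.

Set C_mix = 0.31: (Q·0.2000 + 3210·3.760) / (Q + 3210) = 0.31
→ Q = 3210·(3.760 − 0.31)/(0.31 − 0.2000) = 100700 L/s.

101000 L/s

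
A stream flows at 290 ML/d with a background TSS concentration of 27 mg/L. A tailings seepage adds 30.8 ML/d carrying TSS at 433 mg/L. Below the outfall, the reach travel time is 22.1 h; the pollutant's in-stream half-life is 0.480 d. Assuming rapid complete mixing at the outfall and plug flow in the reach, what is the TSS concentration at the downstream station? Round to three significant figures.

Flow-weighted average: C = (290.0·27.00 + 30.80·433.0) / 320.8 = 21170/320.8 = 65.98 mg/L.
Half-life 0.480 d → k = ln 2 / 0.480 = 1.444 d⁻¹.
First-order decay: C = 65.98·exp(−k·t) = 65.98·0.2645 = 17.45 mg/L.

17.5 mg/L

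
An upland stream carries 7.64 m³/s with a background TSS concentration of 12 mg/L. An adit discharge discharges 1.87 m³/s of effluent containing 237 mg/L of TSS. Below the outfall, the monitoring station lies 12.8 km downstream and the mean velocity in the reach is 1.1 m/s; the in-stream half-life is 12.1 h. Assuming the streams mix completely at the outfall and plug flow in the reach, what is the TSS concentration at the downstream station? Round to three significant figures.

46.7 mg/L

Mixed concentration C = ΣQC/ΣQ = (7.640·12.00 + 1.870·237.0) / 9.510 = 534.9/9.510 = 56.24 mg/L.
Travel time t = 12.8·1000 / 1.1 = 11640 s = 3.232 h.
Half-life 12.1 h → k = ln 2 / 12.1 = 0.05728 h⁻¹ = 1.375 d⁻¹.
Applying C = C₀e^(−kt): 56.24 × 0.8310 = 46.74 mg/L.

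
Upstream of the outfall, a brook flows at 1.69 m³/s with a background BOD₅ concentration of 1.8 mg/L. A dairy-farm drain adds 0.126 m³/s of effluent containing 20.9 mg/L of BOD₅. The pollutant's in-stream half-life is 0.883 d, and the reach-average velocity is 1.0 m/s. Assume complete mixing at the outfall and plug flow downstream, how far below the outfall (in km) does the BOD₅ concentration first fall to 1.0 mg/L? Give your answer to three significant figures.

125 km

After mixing, C = (1.690·1.800 + 0.1260·20.90) / 1.816 = 5.675/1.816 = 3.125 mg/L.
Half-life 0.883 d → k = ln 2 / 0.883 = 0.7850 d⁻¹.
Set 3.125·exp(−k·t) = 1.0 → t = ln(3.125/1.0)/k = 125400 s = 34.84 h.
Distance = v·t = 1.0·125400 = 125400 m = 125.4 km.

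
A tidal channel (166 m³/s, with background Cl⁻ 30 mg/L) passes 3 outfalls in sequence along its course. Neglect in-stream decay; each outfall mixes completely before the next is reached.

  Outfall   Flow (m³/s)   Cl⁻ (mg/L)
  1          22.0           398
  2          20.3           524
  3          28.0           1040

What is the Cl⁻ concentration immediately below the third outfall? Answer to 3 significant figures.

Below outfall 1: Q → 188.0 m³/s, C = (166.0·30.00 + 22.00·398.0)/188.0 = 73.06 mg/L.
Below outfall 2: Q → 208.3 m³/s, C = (188.0·73.06 + 20.30·524.0)/208.3 = 117.0 mg/L.
Below outfall 3: Q → 236.3 m³/s, C = (208.3·117.0 + 28.00·1040)/236.3 = 226.4 mg/L.

226 mg/L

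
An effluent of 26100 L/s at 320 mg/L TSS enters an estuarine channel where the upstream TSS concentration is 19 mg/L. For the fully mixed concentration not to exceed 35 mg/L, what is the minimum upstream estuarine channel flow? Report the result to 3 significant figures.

Set C_mix = 35: (Q·19.00 + 26100·320.0) / (Q + 26100) = 35
→ Q = 26100·(320.0 − 35)/(35 − 19.00) = 464900 L/s.

465000 L/s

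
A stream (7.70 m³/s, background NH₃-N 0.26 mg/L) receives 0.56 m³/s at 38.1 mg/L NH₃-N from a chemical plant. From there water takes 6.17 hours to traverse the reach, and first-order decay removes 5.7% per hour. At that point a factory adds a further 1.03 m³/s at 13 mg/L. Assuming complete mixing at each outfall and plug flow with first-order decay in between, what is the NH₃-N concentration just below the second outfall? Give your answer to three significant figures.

After mixing, C = (7.700·0.2600 + 0.5600·38.10) / 8.260 = 23.34/8.260 = 2.825 mg/L; combined flow 8.260 m³/s.
5.7%/h lost → k = −ln(1 − 0.057) = 0.05869 h⁻¹.
First-order decay: C = 2.825·exp(−k·t) = 2.825·0.6962 = 1.967 mg/L.
Second outfall: C = (8.260·1.967 + 1.030·13.00)/9.290 = 3.190 mg/L.

3.19 mg/L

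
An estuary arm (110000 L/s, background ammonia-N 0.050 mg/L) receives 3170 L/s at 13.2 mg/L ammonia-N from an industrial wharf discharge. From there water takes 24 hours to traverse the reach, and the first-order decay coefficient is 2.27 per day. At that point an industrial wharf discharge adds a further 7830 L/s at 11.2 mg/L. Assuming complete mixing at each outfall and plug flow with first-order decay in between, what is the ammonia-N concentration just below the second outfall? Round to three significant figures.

0.765 mg/L

Conservation of mass: C = (110000·0.05000 + 3170·13.20) / 113200 = 47340/113200 = 0.4183 mg/L; combined flow 113200 L/s.
First-order decay: C = 0.4183·exp(−k·t) = 0.4183·0.1033 = 0.04322 mg/L.
Second outfall: C = (113200·0.04322 + 7830·11.20)/121000 = 0.7652 mg/L.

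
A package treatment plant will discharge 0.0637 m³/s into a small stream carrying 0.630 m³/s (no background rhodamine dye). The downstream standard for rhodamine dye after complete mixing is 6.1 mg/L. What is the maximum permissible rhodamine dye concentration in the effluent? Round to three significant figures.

66.4 mg/L

At the limit, (Qr·Cr + Qe·Cₑ)/(Qr + Qe) = 6.1:
Cₑ = (0.6937·6.1 − 0.6300·0) / 0.06370 = 66.43 mg/L.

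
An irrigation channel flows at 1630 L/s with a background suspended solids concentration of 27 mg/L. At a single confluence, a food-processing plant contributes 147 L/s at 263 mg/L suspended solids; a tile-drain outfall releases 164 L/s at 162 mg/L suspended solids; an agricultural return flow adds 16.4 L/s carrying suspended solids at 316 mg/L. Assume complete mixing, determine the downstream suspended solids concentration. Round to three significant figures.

58.5 mg/L

Mixed concentration C = ΣQC/ΣQ = (1630·27.00 + 147.0·263.0 + 164.0·162.0 + 16.40·316.0) / 1957 = 114400/1957 = 58.46 mg/L.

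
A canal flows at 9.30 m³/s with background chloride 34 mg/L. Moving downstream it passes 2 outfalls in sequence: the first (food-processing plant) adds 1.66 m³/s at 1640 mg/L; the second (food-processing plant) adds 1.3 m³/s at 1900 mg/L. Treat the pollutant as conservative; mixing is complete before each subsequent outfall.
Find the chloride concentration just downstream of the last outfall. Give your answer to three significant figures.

Outfall 1: combined Q = 10.96 m³/s; C = (9.300·34.00 + 1.660·1640)/10.96 = 277.2 mg/L.
Outfall 2: combined Q = 12.26 m³/s; C = (10.96·277.2 + 1.300·1900)/12.26 = 449.3 mg/L.

449 mg/L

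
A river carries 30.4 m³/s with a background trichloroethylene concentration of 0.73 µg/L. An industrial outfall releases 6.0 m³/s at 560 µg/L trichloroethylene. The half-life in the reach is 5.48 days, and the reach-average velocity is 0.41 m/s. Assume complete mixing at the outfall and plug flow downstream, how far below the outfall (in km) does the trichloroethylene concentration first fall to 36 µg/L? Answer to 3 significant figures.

266 km

After mixing, C = (30.40·0.7300 + 6.000·560.0) / 36.40 = 3382/36.40 = 92.92 µg/L.
Half-life 5.48 d → k = ln 2 / 5.48 = 0.1265 d⁻¹.
Set 92.92·exp(−k·t) = 36 → t = ln(92.92/36)/k = 647700 s = 179.9 h.
Distance = v·t = 0.41·647700 = 265600 m = 265.6 km.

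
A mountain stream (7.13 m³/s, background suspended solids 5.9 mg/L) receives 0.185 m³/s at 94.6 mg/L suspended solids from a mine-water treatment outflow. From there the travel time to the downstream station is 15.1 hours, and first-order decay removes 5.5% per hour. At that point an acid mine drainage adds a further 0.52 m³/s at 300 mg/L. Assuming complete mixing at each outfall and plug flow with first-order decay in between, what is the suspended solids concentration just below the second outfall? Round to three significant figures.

23.1 mg/L

Flow-weighted average: C = (7.130·5.900 + 0.1850·94.60) / 7.315 = 59.57/7.315 = 8.143 mg/L; combined flow 7.315 m³/s.
5.5%/h lost → k = −ln(1 − 0.055) = 0.05657 h⁻¹.
First-order decay: C = 8.143·exp(−k·t) = 8.143·0.4256 = 3.466 mg/L.
At the second outfall, C = (7.315·3.466 + 0.5200·300.0) / (7.315 + 0.5200) = 23.15 mg/L.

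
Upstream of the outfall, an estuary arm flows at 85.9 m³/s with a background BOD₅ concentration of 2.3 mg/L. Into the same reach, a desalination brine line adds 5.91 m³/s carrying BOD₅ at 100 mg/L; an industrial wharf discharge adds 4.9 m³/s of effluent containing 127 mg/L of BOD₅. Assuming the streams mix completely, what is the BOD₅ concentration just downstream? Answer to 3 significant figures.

Conservation of mass: C = (85.90·2.300 + 5.910·100.0 + 4.900·127.0) / 96.71 = 1411/96.71 = 14.59 mg/L.

14.6 mg/L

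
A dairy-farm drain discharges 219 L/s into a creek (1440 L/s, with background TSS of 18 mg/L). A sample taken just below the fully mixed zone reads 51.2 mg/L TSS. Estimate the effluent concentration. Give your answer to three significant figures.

Mass balance: 1440·18.00 + 219.0·Cₑ = 1659·51.20
→ Cₑ = (1659·51.20 − 1440·18.00) / 219.0 = 269.5 mg/L.

270 mg/L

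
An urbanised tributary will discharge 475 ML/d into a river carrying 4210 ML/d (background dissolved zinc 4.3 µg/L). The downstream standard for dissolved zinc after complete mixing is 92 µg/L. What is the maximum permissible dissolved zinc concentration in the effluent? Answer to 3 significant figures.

At the limit, (Qr·Cr + Qe·Cₑ)/(Qr + Qe) = 92:
Cₑ = (4685·92 − 4210·4.300) / 475.0 = 869.3 µg/L.

869 µg/L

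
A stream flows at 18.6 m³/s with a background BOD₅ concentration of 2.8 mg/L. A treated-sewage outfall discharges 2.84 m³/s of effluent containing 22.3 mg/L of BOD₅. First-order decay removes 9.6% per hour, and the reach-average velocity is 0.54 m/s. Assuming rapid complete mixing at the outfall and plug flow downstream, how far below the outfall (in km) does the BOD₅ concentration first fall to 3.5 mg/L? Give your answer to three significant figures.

After mixing, C = (18.60·2.800 + 2.840·22.30) / 21.44 = 115.4/21.44 = 5.383 mg/L.
9.6%/h lost → k = −ln(1 − 0.096) = 0.1009 h⁻¹.
Set 5.383·exp(−k·t) = 3.5 → t = ln(5.383/3.5)/k = 15360 s = 4.265 h.
Distance = v·t = 0.54·15360 = 8292 m = 8.292 km.

8.29 km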